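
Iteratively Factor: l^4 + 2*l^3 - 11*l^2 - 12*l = (l)*(l^3 + 2*l^2 - 11*l - 12) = l*(l + 1)*(l^2 + l - 12) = l*(l + 1)*(l + 4)*(l - 3)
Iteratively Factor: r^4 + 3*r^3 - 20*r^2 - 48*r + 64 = (r + 4)*(r^3 - r^2 - 16*r + 16) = (r - 1)*(r + 4)*(r^2 - 16) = (r - 1)*(r + 4)^2*(r - 4)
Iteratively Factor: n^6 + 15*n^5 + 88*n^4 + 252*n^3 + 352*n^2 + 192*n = (n + 4)*(n^5 + 11*n^4 + 44*n^3 + 76*n^2 + 48*n) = (n + 4)^2*(n^4 + 7*n^3 + 16*n^2 + 12*n) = n*(n + 4)^2*(n^3 + 7*n^2 + 16*n + 12) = n*(n + 2)*(n + 4)^2*(n^2 + 5*n + 6) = n*(n + 2)^2*(n + 4)^2*(n + 3)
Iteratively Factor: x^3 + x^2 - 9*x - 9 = (x + 1)*(x^2 - 9) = (x + 1)*(x + 3)*(x - 3)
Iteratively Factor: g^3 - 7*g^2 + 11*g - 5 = (g - 1)*(g^2 - 6*g + 5) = (g - 5)*(g - 1)*(g - 1)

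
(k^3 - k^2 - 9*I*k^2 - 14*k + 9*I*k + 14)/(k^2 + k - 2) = (k^2 - 9*I*k - 14)/(k + 2)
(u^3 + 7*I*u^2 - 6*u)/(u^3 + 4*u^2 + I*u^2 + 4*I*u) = (u + 6*I)/(u + 4)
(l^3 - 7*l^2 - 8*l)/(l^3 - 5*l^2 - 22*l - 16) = l/(l + 2)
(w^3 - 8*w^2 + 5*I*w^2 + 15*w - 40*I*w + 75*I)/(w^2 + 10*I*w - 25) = (w^2 - 8*w + 15)/(w + 5*I)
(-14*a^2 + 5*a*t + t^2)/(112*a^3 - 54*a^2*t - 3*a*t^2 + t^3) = 1/(-8*a + t)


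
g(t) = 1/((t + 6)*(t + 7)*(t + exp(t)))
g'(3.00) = 0.00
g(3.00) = 0.00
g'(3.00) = 0.00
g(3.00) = 0.00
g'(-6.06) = 46.15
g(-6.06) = 2.93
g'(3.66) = -0.00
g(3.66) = 0.00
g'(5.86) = -0.00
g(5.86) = 0.00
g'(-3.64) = 0.02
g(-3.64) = -0.03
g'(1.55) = -0.00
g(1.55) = 0.00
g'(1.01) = -0.01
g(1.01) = 0.00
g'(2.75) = -0.00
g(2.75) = 0.00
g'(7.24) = -0.00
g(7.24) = 0.00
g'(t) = (-exp(t) - 1)/((t + 6)*(t + 7)*(t + exp(t))^2) - 1/((t + 6)*(t + 7)^2*(t + exp(t))) - 1/((t + 6)^2*(t + 7)*(t + exp(t)))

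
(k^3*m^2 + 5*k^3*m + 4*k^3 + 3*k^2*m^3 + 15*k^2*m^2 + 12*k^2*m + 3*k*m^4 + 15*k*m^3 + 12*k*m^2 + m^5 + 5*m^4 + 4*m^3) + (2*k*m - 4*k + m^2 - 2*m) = k^3*m^2 + 5*k^3*m + 4*k^3 + 3*k^2*m^3 + 15*k^2*m^2 + 12*k^2*m + 3*k*m^4 + 15*k*m^3 + 12*k*m^2 + 2*k*m - 4*k + m^5 + 5*m^4 + 4*m^3 + m^2 - 2*m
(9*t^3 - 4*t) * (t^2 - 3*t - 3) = 9*t^5 - 27*t^4 - 31*t^3 + 12*t^2 + 12*t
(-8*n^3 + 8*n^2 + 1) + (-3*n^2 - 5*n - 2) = -8*n^3 + 5*n^2 - 5*n - 1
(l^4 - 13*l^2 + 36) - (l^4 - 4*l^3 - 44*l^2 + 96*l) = 4*l^3 + 31*l^2 - 96*l + 36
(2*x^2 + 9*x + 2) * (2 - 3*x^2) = -6*x^4 - 27*x^3 - 2*x^2 + 18*x + 4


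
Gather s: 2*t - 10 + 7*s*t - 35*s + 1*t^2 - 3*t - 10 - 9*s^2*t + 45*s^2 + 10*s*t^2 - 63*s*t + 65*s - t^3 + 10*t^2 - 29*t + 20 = s^2*(45 - 9*t) + s*(10*t^2 - 56*t + 30) - t^3 + 11*t^2 - 30*t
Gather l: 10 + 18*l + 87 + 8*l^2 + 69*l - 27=8*l^2 + 87*l + 70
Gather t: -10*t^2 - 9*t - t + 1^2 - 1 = -10*t^2 - 10*t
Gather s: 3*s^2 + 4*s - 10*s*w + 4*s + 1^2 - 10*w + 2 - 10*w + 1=3*s^2 + s*(8 - 10*w) - 20*w + 4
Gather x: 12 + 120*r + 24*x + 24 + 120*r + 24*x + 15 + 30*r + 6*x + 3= 270*r + 54*x + 54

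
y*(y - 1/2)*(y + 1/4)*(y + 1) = y^4 + 3*y^3/4 - 3*y^2/8 - y/8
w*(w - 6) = w^2 - 6*w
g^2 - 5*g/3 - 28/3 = (g - 4)*(g + 7/3)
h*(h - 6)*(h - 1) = h^3 - 7*h^2 + 6*h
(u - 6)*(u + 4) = u^2 - 2*u - 24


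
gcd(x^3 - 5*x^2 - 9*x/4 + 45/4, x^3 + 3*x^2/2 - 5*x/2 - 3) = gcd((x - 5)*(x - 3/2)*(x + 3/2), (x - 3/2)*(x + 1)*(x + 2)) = x - 3/2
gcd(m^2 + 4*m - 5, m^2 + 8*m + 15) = m + 5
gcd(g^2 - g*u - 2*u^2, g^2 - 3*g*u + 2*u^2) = -g + 2*u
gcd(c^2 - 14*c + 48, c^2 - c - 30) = c - 6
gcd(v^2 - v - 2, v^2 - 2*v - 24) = 1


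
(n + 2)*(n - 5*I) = n^2 + 2*n - 5*I*n - 10*I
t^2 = t^2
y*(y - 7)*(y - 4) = y^3 - 11*y^2 + 28*y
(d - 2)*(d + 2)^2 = d^3 + 2*d^2 - 4*d - 8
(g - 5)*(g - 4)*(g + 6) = g^3 - 3*g^2 - 34*g + 120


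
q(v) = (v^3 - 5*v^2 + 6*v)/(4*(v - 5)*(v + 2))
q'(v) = (3*v^2 - 10*v + 6)/(4*(v - 5)*(v + 2)) - (v^3 - 5*v^2 + 6*v)/(4*(v - 5)*(v + 2)^2) - (v^3 - 5*v^2 + 6*v)/(4*(v - 5)^2*(v + 2)) = (v^4 - 6*v^3 - 21*v^2 + 100*v - 60)/(4*(v^4 - 6*v^3 - 11*v^2 + 60*v + 100))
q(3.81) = -0.20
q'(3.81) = -0.55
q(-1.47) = 1.66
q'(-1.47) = -4.86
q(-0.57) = 0.16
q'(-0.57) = -0.48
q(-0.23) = 0.04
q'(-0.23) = -0.25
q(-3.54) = -2.44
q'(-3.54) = -0.37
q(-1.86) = 9.08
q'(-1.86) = -72.66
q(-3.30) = -2.55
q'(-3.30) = -0.61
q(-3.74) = -2.38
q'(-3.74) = -0.24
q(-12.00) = -3.71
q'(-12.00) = 0.23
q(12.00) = 2.76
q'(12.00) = 0.22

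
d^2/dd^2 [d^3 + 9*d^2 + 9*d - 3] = 6*d + 18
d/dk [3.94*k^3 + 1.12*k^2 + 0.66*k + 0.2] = 11.82*k^2 + 2.24*k + 0.66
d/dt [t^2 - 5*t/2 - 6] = 2*t - 5/2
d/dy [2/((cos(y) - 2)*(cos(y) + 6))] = 4*(cos(y) + 2)*sin(y)/((cos(y) - 2)^2*(cos(y) + 6)^2)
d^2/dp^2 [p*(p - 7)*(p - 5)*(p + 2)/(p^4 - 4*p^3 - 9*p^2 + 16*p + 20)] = 12*(-p^3 + p^2 - 7*p + 3)/(p^6 - 3*p^5 - 3*p^4 + 11*p^3 + 6*p^2 - 12*p - 8)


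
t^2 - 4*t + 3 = (t - 3)*(t - 1)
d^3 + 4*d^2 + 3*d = d*(d + 1)*(d + 3)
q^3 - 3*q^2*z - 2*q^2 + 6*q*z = q*(q - 2)*(q - 3*z)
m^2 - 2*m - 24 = (m - 6)*(m + 4)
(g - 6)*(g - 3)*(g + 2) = g^3 - 7*g^2 + 36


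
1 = 1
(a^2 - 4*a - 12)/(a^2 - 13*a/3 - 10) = 3*(a + 2)/(3*a + 5)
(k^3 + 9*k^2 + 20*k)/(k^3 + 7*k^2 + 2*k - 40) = k/(k - 2)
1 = 1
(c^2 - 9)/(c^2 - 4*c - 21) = (c - 3)/(c - 7)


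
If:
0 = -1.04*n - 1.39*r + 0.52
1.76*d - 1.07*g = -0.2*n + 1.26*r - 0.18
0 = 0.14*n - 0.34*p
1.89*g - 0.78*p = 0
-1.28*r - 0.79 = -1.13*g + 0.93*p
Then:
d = -0.74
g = 0.28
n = 1.65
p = 0.68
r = -0.86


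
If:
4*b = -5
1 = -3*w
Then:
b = -5/4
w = -1/3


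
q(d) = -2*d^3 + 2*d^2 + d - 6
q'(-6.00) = -239.00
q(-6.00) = 492.00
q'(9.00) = -449.00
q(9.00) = -1293.00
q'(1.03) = -1.25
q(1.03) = -5.03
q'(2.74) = -33.09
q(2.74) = -29.39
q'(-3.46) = -84.67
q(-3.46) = 97.33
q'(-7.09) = -328.97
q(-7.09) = 800.25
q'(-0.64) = -4.02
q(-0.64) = -5.30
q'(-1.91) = -28.53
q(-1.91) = 13.32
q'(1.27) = -3.60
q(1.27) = -5.60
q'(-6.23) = -256.80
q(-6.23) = 549.00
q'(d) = -6*d^2 + 4*d + 1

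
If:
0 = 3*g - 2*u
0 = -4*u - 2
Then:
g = -1/3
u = -1/2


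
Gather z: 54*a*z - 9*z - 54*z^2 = -54*z^2 + z*(54*a - 9)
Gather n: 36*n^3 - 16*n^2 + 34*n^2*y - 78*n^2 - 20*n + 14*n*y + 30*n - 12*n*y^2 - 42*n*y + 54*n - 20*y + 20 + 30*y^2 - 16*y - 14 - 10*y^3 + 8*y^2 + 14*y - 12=36*n^3 + n^2*(34*y - 94) + n*(-12*y^2 - 28*y + 64) - 10*y^3 + 38*y^2 - 22*y - 6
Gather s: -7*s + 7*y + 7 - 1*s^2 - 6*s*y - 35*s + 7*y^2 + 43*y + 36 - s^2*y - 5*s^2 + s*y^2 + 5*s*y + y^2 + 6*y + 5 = s^2*(-y - 6) + s*(y^2 - y - 42) + 8*y^2 + 56*y + 48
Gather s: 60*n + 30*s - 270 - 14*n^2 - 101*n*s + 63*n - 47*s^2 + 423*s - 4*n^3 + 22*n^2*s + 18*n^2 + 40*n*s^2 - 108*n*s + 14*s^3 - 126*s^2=-4*n^3 + 4*n^2 + 123*n + 14*s^3 + s^2*(40*n - 173) + s*(22*n^2 - 209*n + 453) - 270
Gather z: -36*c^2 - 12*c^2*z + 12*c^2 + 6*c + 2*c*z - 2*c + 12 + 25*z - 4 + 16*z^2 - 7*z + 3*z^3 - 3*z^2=-24*c^2 + 4*c + 3*z^3 + 13*z^2 + z*(-12*c^2 + 2*c + 18) + 8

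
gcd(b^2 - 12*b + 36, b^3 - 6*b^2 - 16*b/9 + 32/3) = b - 6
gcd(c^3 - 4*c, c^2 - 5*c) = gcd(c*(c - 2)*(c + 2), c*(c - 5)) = c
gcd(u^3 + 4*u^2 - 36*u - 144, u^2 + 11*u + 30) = u + 6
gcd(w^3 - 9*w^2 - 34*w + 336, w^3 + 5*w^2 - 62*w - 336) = w^2 - 2*w - 48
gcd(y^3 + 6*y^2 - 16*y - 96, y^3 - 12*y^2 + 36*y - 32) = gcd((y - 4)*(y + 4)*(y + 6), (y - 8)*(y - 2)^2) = 1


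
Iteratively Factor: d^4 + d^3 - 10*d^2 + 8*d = (d + 4)*(d^3 - 3*d^2 + 2*d) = d*(d + 4)*(d^2 - 3*d + 2) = d*(d - 2)*(d + 4)*(d - 1)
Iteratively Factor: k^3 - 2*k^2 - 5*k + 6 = (k - 1)*(k^2 - k - 6) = (k - 1)*(k + 2)*(k - 3)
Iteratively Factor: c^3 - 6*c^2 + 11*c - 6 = (c - 2)*(c^2 - 4*c + 3) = (c - 2)*(c - 1)*(c - 3)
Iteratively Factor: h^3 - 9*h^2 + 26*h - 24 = (h - 4)*(h^2 - 5*h + 6) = (h - 4)*(h - 2)*(h - 3)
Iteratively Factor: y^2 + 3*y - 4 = (y + 4)*(y - 1)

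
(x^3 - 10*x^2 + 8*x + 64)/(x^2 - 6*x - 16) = x - 4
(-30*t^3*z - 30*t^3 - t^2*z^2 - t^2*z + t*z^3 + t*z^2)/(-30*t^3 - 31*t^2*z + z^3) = t*(z + 1)/(t + z)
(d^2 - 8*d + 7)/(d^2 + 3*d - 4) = (d - 7)/(d + 4)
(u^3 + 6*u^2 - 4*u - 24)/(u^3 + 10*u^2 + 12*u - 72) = (u + 2)/(u + 6)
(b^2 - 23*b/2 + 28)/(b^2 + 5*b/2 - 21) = (b - 8)/(b + 6)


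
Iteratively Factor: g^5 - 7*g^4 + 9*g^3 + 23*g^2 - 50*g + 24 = (g - 4)*(g^4 - 3*g^3 - 3*g^2 + 11*g - 6) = (g - 4)*(g + 2)*(g^3 - 5*g^2 + 7*g - 3) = (g - 4)*(g - 3)*(g + 2)*(g^2 - 2*g + 1) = (g - 4)*(g - 3)*(g - 1)*(g + 2)*(g - 1)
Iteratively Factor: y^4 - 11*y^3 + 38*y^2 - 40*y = (y)*(y^3 - 11*y^2 + 38*y - 40) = y*(y - 5)*(y^2 - 6*y + 8) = y*(y - 5)*(y - 4)*(y - 2)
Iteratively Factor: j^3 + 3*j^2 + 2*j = (j)*(j^2 + 3*j + 2) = j*(j + 1)*(j + 2)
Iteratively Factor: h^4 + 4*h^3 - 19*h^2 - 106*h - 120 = (h - 5)*(h^3 + 9*h^2 + 26*h + 24) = (h - 5)*(h + 4)*(h^2 + 5*h + 6) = (h - 5)*(h + 3)*(h + 4)*(h + 2)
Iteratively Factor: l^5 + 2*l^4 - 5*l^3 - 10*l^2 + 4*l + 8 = (l - 2)*(l^4 + 4*l^3 + 3*l^2 - 4*l - 4) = (l - 2)*(l + 2)*(l^3 + 2*l^2 - l - 2) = (l - 2)*(l + 2)^2*(l^2 - 1) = (l - 2)*(l - 1)*(l + 2)^2*(l + 1)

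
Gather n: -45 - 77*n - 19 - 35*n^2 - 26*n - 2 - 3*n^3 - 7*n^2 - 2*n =-3*n^3 - 42*n^2 - 105*n - 66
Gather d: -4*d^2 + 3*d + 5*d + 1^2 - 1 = -4*d^2 + 8*d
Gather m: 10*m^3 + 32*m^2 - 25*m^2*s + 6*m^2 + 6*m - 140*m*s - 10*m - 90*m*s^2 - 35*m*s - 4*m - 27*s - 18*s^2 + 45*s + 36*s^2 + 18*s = 10*m^3 + m^2*(38 - 25*s) + m*(-90*s^2 - 175*s - 8) + 18*s^2 + 36*s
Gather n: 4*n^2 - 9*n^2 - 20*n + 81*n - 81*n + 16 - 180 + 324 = -5*n^2 - 20*n + 160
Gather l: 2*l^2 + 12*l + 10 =2*l^2 + 12*l + 10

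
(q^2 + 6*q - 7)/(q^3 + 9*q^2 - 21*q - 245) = (q - 1)/(q^2 + 2*q - 35)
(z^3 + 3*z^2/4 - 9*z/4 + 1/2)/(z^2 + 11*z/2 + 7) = (4*z^2 - 5*z + 1)/(2*(2*z + 7))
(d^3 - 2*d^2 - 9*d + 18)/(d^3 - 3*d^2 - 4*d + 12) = (d + 3)/(d + 2)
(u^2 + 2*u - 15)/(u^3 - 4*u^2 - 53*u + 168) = (u + 5)/(u^2 - u - 56)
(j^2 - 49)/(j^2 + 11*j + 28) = (j - 7)/(j + 4)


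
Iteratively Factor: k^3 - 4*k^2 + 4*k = (k)*(k^2 - 4*k + 4) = k*(k - 2)*(k - 2)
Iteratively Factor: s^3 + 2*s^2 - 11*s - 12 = (s + 1)*(s^2 + s - 12) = (s - 3)*(s + 1)*(s + 4)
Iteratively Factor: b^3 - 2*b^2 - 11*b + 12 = (b - 4)*(b^2 + 2*b - 3) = (b - 4)*(b - 1)*(b + 3)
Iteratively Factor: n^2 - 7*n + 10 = (n - 5)*(n - 2)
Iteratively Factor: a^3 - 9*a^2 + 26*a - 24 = (a - 2)*(a^2 - 7*a + 12) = (a - 4)*(a - 2)*(a - 3)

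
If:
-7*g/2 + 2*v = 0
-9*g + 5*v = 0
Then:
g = 0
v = 0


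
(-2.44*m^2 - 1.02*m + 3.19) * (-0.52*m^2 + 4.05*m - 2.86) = 1.2688*m^4 - 9.3516*m^3 + 1.1886*m^2 + 15.8367*m - 9.1234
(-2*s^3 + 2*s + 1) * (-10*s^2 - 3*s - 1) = 20*s^5 + 6*s^4 - 18*s^3 - 16*s^2 - 5*s - 1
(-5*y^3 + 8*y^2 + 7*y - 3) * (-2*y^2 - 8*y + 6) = 10*y^5 + 24*y^4 - 108*y^3 - 2*y^2 + 66*y - 18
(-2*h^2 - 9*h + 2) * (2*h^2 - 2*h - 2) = -4*h^4 - 14*h^3 + 26*h^2 + 14*h - 4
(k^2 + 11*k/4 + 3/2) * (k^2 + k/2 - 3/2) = k^4 + 13*k^3/4 + 11*k^2/8 - 27*k/8 - 9/4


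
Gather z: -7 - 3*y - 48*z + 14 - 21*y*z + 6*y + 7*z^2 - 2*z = 3*y + 7*z^2 + z*(-21*y - 50) + 7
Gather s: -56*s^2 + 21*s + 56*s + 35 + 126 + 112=-56*s^2 + 77*s + 273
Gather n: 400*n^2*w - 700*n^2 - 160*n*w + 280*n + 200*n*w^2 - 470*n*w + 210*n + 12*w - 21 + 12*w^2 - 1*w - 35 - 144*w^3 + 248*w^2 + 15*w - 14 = n^2*(400*w - 700) + n*(200*w^2 - 630*w + 490) - 144*w^3 + 260*w^2 + 26*w - 70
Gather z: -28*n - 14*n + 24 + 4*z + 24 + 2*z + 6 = -42*n + 6*z + 54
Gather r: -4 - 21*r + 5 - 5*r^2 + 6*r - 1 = -5*r^2 - 15*r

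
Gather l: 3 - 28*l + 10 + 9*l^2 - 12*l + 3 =9*l^2 - 40*l + 16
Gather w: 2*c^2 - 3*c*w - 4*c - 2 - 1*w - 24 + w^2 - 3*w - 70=2*c^2 - 4*c + w^2 + w*(-3*c - 4) - 96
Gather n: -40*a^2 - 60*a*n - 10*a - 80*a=-40*a^2 - 60*a*n - 90*a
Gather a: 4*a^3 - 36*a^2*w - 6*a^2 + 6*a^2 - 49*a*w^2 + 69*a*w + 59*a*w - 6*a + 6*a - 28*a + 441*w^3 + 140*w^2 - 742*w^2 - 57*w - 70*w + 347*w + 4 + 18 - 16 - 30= 4*a^3 - 36*a^2*w + a*(-49*w^2 + 128*w - 28) + 441*w^3 - 602*w^2 + 220*w - 24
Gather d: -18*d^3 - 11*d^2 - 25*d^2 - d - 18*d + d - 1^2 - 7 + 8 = -18*d^3 - 36*d^2 - 18*d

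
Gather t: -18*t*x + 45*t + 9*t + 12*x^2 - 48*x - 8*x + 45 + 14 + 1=t*(54 - 18*x) + 12*x^2 - 56*x + 60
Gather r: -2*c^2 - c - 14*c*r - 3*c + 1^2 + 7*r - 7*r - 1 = -2*c^2 - 14*c*r - 4*c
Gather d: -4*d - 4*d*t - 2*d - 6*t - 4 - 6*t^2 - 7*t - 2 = d*(-4*t - 6) - 6*t^2 - 13*t - 6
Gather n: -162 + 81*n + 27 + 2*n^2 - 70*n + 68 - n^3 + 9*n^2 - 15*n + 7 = -n^3 + 11*n^2 - 4*n - 60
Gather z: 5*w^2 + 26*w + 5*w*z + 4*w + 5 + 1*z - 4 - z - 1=5*w^2 + 5*w*z + 30*w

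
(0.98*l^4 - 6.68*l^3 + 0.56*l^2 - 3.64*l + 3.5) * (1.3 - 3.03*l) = -2.9694*l^5 + 21.5144*l^4 - 10.3808*l^3 + 11.7572*l^2 - 15.337*l + 4.55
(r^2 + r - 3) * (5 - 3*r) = -3*r^3 + 2*r^2 + 14*r - 15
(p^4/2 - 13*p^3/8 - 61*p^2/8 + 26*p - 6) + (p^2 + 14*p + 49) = p^4/2 - 13*p^3/8 - 53*p^2/8 + 40*p + 43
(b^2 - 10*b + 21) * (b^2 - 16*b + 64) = b^4 - 26*b^3 + 245*b^2 - 976*b + 1344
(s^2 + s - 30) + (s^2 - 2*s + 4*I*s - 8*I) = 2*s^2 - s + 4*I*s - 30 - 8*I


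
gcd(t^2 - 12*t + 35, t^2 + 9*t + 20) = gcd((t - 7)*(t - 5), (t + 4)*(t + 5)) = 1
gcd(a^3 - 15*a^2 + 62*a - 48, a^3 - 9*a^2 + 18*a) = a - 6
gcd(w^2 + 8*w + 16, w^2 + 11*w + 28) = w + 4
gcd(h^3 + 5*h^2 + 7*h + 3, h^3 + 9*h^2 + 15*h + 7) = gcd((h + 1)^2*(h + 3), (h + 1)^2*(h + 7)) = h^2 + 2*h + 1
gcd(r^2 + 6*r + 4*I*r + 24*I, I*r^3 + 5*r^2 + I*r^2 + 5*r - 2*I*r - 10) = 1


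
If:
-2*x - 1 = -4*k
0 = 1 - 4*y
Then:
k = x/2 + 1/4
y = 1/4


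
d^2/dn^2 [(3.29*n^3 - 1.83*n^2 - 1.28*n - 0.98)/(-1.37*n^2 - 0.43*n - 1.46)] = (14.593432*n^3 - 23.318796*n^2 - 53.975412*n + 2.6365)/(2.571353*n^6 + 2.421201*n^5 + 8.980761*n^4 + 5.240023*n^3 + 9.570738*n^2 + 2.749764*n + 3.112136)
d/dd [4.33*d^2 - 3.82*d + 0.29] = 8.66*d - 3.82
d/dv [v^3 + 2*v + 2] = 3*v^2 + 2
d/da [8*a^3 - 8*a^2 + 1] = 8*a*(3*a - 2)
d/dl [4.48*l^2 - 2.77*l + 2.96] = 8.96*l - 2.77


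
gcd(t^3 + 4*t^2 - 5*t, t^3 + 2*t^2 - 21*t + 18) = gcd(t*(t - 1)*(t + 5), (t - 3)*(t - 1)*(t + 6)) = t - 1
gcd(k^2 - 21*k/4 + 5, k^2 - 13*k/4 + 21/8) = 1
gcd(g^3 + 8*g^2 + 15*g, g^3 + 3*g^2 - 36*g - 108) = g + 3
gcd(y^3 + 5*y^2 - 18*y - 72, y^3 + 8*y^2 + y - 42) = y + 3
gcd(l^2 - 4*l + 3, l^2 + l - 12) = l - 3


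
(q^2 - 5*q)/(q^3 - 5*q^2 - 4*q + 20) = q/(q^2 - 4)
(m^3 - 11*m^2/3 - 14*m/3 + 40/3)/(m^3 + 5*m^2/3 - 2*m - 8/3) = (3*m^2 - 17*m + 20)/(3*m^2 - m - 4)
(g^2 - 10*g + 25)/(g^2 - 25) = (g - 5)/(g + 5)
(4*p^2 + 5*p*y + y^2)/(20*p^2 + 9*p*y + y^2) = (p + y)/(5*p + y)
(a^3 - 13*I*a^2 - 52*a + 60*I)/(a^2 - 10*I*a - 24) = (a^2 - 7*I*a - 10)/(a - 4*I)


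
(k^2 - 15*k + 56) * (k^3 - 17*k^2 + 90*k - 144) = k^5 - 32*k^4 + 401*k^3 - 2446*k^2 + 7200*k - 8064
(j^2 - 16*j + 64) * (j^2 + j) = j^4 - 15*j^3 + 48*j^2 + 64*j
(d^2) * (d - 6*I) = d^3 - 6*I*d^2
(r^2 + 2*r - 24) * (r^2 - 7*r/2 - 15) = r^4 - 3*r^3/2 - 46*r^2 + 54*r + 360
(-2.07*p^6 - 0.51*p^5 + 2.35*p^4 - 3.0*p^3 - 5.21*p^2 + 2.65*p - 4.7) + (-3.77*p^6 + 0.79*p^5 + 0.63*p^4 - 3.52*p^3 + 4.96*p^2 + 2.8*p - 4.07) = -5.84*p^6 + 0.28*p^5 + 2.98*p^4 - 6.52*p^3 - 0.25*p^2 + 5.45*p - 8.77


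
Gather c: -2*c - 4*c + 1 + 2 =3 - 6*c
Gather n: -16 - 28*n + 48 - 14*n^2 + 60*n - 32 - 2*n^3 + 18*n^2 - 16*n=-2*n^3 + 4*n^2 + 16*n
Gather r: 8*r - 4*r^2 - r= -4*r^2 + 7*r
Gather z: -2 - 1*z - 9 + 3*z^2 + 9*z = 3*z^2 + 8*z - 11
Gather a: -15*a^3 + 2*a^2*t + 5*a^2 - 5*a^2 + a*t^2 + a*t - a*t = -15*a^3 + 2*a^2*t + a*t^2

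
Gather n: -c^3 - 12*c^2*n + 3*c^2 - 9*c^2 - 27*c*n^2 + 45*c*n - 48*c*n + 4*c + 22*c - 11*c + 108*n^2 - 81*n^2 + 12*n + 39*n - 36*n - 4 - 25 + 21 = -c^3 - 6*c^2 + 15*c + n^2*(27 - 27*c) + n*(-12*c^2 - 3*c + 15) - 8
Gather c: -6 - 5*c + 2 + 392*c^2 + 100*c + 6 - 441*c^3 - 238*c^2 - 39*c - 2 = -441*c^3 + 154*c^2 + 56*c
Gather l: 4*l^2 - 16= 4*l^2 - 16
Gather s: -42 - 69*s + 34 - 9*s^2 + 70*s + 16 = -9*s^2 + s + 8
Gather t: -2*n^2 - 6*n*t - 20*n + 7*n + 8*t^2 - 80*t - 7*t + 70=-2*n^2 - 13*n + 8*t^2 + t*(-6*n - 87) + 70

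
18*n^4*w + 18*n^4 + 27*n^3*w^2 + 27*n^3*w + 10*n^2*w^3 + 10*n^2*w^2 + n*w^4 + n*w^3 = (n + w)*(3*n + w)*(6*n + w)*(n*w + n)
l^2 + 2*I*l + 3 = (l - I)*(l + 3*I)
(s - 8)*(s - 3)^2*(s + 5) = s^4 - 9*s^3 - 13*s^2 + 213*s - 360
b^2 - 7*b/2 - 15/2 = (b - 5)*(b + 3/2)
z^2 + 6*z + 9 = (z + 3)^2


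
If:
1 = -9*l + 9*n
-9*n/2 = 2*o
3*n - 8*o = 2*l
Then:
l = -7/57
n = -2/171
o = 1/38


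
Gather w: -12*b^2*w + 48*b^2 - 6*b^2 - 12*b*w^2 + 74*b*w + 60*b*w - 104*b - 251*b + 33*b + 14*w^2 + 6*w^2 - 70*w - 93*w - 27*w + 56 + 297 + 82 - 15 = 42*b^2 - 322*b + w^2*(20 - 12*b) + w*(-12*b^2 + 134*b - 190) + 420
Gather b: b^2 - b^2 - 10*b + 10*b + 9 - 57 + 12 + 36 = 0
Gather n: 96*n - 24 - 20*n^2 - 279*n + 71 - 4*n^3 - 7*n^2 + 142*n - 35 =-4*n^3 - 27*n^2 - 41*n + 12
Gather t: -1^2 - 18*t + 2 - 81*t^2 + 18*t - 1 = -81*t^2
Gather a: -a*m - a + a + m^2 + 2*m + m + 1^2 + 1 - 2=-a*m + m^2 + 3*m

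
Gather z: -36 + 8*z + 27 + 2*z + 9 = 10*z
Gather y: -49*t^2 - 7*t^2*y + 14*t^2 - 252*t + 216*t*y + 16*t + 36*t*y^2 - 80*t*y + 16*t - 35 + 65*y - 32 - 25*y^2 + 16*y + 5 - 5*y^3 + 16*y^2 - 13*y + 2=-35*t^2 - 220*t - 5*y^3 + y^2*(36*t - 9) + y*(-7*t^2 + 136*t + 68) - 60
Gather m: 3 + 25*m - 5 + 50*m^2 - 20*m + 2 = 50*m^2 + 5*m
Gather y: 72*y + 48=72*y + 48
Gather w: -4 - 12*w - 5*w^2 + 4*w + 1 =-5*w^2 - 8*w - 3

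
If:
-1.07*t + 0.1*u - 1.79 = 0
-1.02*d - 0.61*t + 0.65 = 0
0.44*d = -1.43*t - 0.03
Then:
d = 0.80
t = -0.27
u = 15.05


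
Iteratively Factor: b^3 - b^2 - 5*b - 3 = (b + 1)*(b^2 - 2*b - 3) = (b + 1)^2*(b - 3)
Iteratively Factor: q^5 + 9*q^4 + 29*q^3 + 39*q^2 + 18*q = (q + 2)*(q^4 + 7*q^3 + 15*q^2 + 9*q) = (q + 2)*(q + 3)*(q^3 + 4*q^2 + 3*q) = (q + 1)*(q + 2)*(q + 3)*(q^2 + 3*q) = q*(q + 1)*(q + 2)*(q + 3)*(q + 3)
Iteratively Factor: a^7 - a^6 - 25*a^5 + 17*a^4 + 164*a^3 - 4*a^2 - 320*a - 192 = (a + 1)*(a^6 - 2*a^5 - 23*a^4 + 40*a^3 + 124*a^2 - 128*a - 192) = (a + 1)^2*(a^5 - 3*a^4 - 20*a^3 + 60*a^2 + 64*a - 192) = (a + 1)^2*(a + 4)*(a^4 - 7*a^3 + 8*a^2 + 28*a - 48) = (a - 2)*(a + 1)^2*(a + 4)*(a^3 - 5*a^2 - 2*a + 24) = (a - 3)*(a - 2)*(a + 1)^2*(a + 4)*(a^2 - 2*a - 8) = (a - 4)*(a - 3)*(a - 2)*(a + 1)^2*(a + 4)*(a + 2)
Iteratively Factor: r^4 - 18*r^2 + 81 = (r - 3)*(r^3 + 3*r^2 - 9*r - 27) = (r - 3)*(r + 3)*(r^2 - 9) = (r - 3)*(r + 3)^2*(r - 3)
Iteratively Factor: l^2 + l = (l + 1)*(l)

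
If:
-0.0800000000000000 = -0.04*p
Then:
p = 2.00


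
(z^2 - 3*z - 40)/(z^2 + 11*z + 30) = (z - 8)/(z + 6)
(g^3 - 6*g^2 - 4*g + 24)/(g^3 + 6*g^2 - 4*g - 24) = (g - 6)/(g + 6)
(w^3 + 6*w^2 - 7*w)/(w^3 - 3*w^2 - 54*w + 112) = w*(w - 1)/(w^2 - 10*w + 16)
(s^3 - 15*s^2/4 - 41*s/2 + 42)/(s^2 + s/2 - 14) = (4*s^2 - 31*s + 42)/(2*(2*s - 7))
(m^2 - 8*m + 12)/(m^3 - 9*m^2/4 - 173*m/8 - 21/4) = 8*(m - 2)/(8*m^2 + 30*m + 7)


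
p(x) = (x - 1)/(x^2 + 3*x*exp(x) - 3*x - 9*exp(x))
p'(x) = (x - 1)*(-3*x*exp(x) - 2*x + 6*exp(x) + 3)/(x^2 + 3*x*exp(x) - 3*x - 9*exp(x))^2 + 1/(x^2 + 3*x*exp(x) - 3*x - 9*exp(x)) = (x^2 + 3*x*exp(x) - 3*x - (x - 1)*(3*x*exp(x) + 2*x - 6*exp(x) - 3) - 9*exp(x))/(x^2 + 3*x*exp(x) - 3*x - 9*exp(x))^2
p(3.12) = 0.25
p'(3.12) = -2.20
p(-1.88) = -0.41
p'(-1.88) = -0.37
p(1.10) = -0.01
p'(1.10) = -0.05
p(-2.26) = -0.32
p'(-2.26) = -0.18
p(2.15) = -0.05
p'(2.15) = -0.05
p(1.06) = -0.00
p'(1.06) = -0.05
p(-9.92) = -0.09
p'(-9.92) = -0.01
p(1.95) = -0.04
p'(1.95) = -0.04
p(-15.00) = -0.06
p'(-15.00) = 0.00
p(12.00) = 0.00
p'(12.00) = 0.00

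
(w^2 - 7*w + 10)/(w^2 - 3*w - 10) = (w - 2)/(w + 2)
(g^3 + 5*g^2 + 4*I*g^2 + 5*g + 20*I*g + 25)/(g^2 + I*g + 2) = (g^2 + 5*g*(1 + I) + 25*I)/(g + 2*I)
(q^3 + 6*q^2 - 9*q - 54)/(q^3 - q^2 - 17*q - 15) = (q^2 + 3*q - 18)/(q^2 - 4*q - 5)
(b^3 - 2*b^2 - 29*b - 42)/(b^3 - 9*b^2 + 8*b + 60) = (b^2 - 4*b - 21)/(b^2 - 11*b + 30)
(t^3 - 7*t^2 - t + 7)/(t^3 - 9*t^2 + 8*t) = (t^2 - 6*t - 7)/(t*(t - 8))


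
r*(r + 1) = r^2 + r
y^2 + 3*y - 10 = (y - 2)*(y + 5)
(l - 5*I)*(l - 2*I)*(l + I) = l^3 - 6*I*l^2 - 3*l - 10*I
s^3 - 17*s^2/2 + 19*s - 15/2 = (s - 5)*(s - 3)*(s - 1/2)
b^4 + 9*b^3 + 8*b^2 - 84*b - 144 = (b - 3)*(b + 2)*(b + 4)*(b + 6)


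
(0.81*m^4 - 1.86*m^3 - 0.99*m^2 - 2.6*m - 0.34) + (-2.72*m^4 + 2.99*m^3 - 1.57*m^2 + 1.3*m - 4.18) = -1.91*m^4 + 1.13*m^3 - 2.56*m^2 - 1.3*m - 4.52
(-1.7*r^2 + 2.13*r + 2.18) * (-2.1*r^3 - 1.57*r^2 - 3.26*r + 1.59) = 3.57*r^5 - 1.804*r^4 - 2.3801*r^3 - 13.0694*r^2 - 3.7201*r + 3.4662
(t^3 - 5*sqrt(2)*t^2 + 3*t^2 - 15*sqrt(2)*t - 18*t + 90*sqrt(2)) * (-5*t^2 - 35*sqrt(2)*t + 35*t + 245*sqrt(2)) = -5*t^5 - 10*sqrt(2)*t^4 + 20*t^4 + 40*sqrt(2)*t^3 + 545*t^3 - 2030*t^2 + 390*sqrt(2)*t^2 - 13650*t - 1260*sqrt(2)*t + 44100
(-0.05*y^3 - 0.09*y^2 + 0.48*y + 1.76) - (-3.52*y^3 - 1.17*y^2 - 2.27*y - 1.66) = 3.47*y^3 + 1.08*y^2 + 2.75*y + 3.42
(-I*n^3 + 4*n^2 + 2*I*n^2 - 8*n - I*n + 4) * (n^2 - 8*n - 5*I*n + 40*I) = -I*n^5 - n^4 + 10*I*n^4 + 10*n^3 - 37*I*n^3 - 17*n^2 + 208*I*n^2 + 8*n - 340*I*n + 160*I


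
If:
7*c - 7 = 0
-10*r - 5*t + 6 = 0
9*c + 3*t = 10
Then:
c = 1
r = 13/30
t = 1/3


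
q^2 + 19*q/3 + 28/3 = (q + 7/3)*(q + 4)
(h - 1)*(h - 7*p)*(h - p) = h^3 - 8*h^2*p - h^2 + 7*h*p^2 + 8*h*p - 7*p^2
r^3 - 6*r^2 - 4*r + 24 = (r - 6)*(r - 2)*(r + 2)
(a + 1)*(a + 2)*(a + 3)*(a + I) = a^4 + 6*a^3 + I*a^3 + 11*a^2 + 6*I*a^2 + 6*a + 11*I*a + 6*I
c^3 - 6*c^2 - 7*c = c*(c - 7)*(c + 1)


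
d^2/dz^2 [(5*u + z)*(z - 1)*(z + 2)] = 10*u + 6*z + 2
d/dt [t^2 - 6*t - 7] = 2*t - 6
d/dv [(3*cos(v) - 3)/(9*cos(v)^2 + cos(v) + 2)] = 3*(-9*sin(v)^2 - 18*cos(v) + 6)*sin(v)/(9*cos(v)^2 + cos(v) + 2)^2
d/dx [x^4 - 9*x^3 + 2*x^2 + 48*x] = 4*x^3 - 27*x^2 + 4*x + 48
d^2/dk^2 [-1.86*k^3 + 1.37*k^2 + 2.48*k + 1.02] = 2.74 - 11.16*k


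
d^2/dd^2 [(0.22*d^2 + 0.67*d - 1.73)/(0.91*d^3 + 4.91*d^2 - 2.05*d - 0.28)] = (0.364364*d^6 + 3.328962*d^5 + 3.23286599999999*d^4 - 83.65878*d^3 - 227.01486*d^2 + 107.361762*d - 20.032122)/(0.753571*d^9 + 12.197913*d^8 + 60.722298*d^7 + 62.717537*d^6 - 144.298398*d^5 + 44.786061*d^4 + 8.508947*d^3 - 2.375268*d^2 - 0.48216*d - 0.021952)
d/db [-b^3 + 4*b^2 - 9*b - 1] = -3*b^2 + 8*b - 9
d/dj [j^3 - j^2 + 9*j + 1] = 3*j^2 - 2*j + 9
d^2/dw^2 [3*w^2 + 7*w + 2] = 6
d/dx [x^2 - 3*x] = 2*x - 3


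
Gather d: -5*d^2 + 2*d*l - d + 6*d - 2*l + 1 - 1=-5*d^2 + d*(2*l + 5) - 2*l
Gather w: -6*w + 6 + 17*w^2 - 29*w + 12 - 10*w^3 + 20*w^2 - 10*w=-10*w^3 + 37*w^2 - 45*w + 18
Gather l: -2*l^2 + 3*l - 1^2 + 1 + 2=-2*l^2 + 3*l + 2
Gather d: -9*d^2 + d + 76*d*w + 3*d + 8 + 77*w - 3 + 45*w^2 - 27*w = -9*d^2 + d*(76*w + 4) + 45*w^2 + 50*w + 5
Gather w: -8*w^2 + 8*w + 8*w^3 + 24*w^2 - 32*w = 8*w^3 + 16*w^2 - 24*w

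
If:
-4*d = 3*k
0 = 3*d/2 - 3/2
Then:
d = 1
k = -4/3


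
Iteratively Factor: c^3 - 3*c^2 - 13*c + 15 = (c + 3)*(c^2 - 6*c + 5) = (c - 5)*(c + 3)*(c - 1)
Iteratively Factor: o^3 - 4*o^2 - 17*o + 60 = (o + 4)*(o^2 - 8*o + 15) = (o - 5)*(o + 4)*(o - 3)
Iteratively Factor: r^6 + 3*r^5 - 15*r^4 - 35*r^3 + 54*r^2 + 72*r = (r + 3)*(r^5 - 15*r^3 + 10*r^2 + 24*r) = (r - 2)*(r + 3)*(r^4 + 2*r^3 - 11*r^2 - 12*r) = r*(r - 2)*(r + 3)*(r^3 + 2*r^2 - 11*r - 12) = r*(r - 2)*(r + 1)*(r + 3)*(r^2 + r - 12) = r*(r - 3)*(r - 2)*(r + 1)*(r + 3)*(r + 4)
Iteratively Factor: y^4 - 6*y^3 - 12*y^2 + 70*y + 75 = (y - 5)*(y^3 - y^2 - 17*y - 15) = (y - 5)*(y + 1)*(y^2 - 2*y - 15) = (y - 5)*(y + 1)*(y + 3)*(y - 5)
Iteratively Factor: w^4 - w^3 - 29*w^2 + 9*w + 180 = (w + 4)*(w^3 - 5*w^2 - 9*w + 45) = (w + 3)*(w + 4)*(w^2 - 8*w + 15) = (w - 5)*(w + 3)*(w + 4)*(w - 3)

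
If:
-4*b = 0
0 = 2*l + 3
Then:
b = 0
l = -3/2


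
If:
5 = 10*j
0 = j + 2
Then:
No Solution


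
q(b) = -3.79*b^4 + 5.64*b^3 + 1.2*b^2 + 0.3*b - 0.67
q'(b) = -15.16*b^3 + 16.92*b^2 + 2.4*b + 0.3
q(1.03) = 2.81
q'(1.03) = 4.16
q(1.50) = 2.33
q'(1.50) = -9.20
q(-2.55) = -247.40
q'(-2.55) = 355.58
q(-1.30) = -22.25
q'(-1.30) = 59.08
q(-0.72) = -3.39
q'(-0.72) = 13.00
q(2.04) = -12.82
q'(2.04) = -53.09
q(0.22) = -0.49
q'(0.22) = 1.49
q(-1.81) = -71.40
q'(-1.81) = 141.28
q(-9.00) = -28883.92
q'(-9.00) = 12400.86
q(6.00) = -3649.27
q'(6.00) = -2650.74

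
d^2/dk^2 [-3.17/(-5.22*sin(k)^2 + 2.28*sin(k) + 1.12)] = (345.509712*sin(k)^4 - 113.184216*sin(k)^3 - 427.653288*sin(k)^2 + 218.27352*sin(k) - 70.024032)/(-5.22*sin(k)^2 + 2.28*sin(k) + 1.12)^3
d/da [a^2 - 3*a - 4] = 2*a - 3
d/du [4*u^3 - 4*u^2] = 4*u*(3*u - 2)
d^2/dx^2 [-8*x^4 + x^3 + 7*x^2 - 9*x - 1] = -96*x^2 + 6*x + 14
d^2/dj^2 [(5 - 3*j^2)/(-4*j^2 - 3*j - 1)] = 4*(-18*j^3 - 138*j^2 - 90*j - 11)/(64*j^6 + 144*j^5 + 156*j^4 + 99*j^3 + 39*j^2 + 9*j + 1)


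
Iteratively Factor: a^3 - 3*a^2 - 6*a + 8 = (a + 2)*(a^2 - 5*a + 4) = (a - 1)*(a + 2)*(a - 4)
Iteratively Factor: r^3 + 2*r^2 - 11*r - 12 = (r - 3)*(r^2 + 5*r + 4) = (r - 3)*(r + 1)*(r + 4)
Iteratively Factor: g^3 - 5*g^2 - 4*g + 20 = (g - 2)*(g^2 - 3*g - 10) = (g - 5)*(g - 2)*(g + 2)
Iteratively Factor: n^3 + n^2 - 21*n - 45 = (n + 3)*(n^2 - 2*n - 15) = (n + 3)^2*(n - 5)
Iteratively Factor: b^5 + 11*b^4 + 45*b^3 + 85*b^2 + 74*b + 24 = (b + 4)*(b^4 + 7*b^3 + 17*b^2 + 17*b + 6) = (b + 1)*(b + 4)*(b^3 + 6*b^2 + 11*b + 6) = (b + 1)^2*(b + 4)*(b^2 + 5*b + 6) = (b + 1)^2*(b + 2)*(b + 4)*(b + 3)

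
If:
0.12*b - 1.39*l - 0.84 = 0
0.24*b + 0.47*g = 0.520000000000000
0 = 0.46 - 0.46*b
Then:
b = 1.00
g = 0.60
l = -0.52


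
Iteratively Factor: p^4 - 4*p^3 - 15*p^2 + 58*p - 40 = (p + 4)*(p^3 - 8*p^2 + 17*p - 10) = (p - 1)*(p + 4)*(p^2 - 7*p + 10) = (p - 2)*(p - 1)*(p + 4)*(p - 5)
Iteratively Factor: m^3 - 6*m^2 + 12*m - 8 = (m - 2)*(m^2 - 4*m + 4) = (m - 2)^2*(m - 2)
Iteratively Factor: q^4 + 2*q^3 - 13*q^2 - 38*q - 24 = (q + 1)*(q^3 + q^2 - 14*q - 24) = (q - 4)*(q + 1)*(q^2 + 5*q + 6) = (q - 4)*(q + 1)*(q + 3)*(q + 2)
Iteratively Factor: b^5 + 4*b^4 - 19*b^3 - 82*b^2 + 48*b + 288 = (b - 2)*(b^4 + 6*b^3 - 7*b^2 - 96*b - 144) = (b - 4)*(b - 2)*(b^3 + 10*b^2 + 33*b + 36) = (b - 4)*(b - 2)*(b + 4)*(b^2 + 6*b + 9) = (b - 4)*(b - 2)*(b + 3)*(b + 4)*(b + 3)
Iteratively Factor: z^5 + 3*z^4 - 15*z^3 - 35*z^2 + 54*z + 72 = (z - 2)*(z^4 + 5*z^3 - 5*z^2 - 45*z - 36) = (z - 2)*(z + 1)*(z^3 + 4*z^2 - 9*z - 36) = (z - 2)*(z + 1)*(z + 4)*(z^2 - 9) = (z - 3)*(z - 2)*(z + 1)*(z + 4)*(z + 3)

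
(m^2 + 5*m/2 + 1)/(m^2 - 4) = (m + 1/2)/(m - 2)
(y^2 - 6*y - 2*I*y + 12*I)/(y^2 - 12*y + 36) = (y - 2*I)/(y - 6)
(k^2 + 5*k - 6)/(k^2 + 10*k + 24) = (k - 1)/(k + 4)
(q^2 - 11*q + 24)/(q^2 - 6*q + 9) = (q - 8)/(q - 3)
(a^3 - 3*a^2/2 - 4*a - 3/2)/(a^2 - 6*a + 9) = (2*a^2 + 3*a + 1)/(2*(a - 3))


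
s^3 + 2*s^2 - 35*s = s*(s - 5)*(s + 7)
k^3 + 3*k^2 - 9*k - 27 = (k - 3)*(k + 3)^2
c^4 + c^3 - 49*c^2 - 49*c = c*(c - 7)*(c + 1)*(c + 7)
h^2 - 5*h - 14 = (h - 7)*(h + 2)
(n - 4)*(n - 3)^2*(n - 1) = n^4 - 11*n^3 + 43*n^2 - 69*n + 36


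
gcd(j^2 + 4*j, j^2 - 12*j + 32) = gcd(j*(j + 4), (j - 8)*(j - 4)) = 1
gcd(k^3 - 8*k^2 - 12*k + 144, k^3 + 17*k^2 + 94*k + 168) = k + 4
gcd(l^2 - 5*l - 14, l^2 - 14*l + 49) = l - 7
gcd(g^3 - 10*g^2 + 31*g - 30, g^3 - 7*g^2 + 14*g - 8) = g - 2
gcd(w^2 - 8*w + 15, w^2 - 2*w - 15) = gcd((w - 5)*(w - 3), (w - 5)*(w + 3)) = w - 5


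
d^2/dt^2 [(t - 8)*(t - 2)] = 2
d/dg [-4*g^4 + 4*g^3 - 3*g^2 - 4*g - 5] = -16*g^3 + 12*g^2 - 6*g - 4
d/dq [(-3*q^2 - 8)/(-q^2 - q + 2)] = (3*q^2 - 28*q - 8)/(q^4 + 2*q^3 - 3*q^2 - 4*q + 4)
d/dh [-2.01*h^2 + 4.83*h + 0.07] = 4.83 - 4.02*h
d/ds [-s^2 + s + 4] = 1 - 2*s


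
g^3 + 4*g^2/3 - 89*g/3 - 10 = (g - 5)*(g + 1/3)*(g + 6)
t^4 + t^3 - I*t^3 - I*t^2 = t^2*(t + 1)*(t - I)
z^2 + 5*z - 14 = (z - 2)*(z + 7)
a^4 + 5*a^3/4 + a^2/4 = a^2*(a + 1/4)*(a + 1)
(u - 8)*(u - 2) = u^2 - 10*u + 16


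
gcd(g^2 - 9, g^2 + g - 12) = g - 3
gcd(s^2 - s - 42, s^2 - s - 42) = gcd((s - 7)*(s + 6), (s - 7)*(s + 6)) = s^2 - s - 42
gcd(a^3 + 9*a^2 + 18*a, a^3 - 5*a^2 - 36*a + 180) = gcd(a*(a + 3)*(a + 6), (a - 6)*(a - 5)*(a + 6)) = a + 6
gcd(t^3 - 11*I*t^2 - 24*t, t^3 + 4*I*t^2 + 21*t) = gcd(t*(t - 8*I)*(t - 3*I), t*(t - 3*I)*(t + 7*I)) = t^2 - 3*I*t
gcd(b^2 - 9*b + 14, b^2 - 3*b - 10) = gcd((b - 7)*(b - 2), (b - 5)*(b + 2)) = 1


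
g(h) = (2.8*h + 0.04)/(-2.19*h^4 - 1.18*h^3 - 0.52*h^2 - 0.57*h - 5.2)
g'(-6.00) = 0.00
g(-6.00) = 0.01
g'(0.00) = -0.54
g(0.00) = -0.01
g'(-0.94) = -0.13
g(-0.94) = 0.44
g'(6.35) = 0.00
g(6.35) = -0.00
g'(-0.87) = -0.24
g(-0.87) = 0.43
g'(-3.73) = 0.02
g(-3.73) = 0.03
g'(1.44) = 0.22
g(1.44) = -0.20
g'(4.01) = 0.01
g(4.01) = -0.02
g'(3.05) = 0.03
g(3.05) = -0.04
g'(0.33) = -0.46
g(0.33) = -0.17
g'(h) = (2.8*h + 0.04)*(8.76*h^3 + 3.54*h^2 + 1.04*h + 0.57)/(-2.19*h^4 - 1.18*h^3 - 0.52*h^2 - 0.57*h - 5.2)^2 + 2.8/(-2.19*h^4 - 1.18*h^3 - 0.52*h^2 - 0.57*h - 5.2)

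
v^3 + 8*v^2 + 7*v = v*(v + 1)*(v + 7)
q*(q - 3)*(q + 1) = q^3 - 2*q^2 - 3*q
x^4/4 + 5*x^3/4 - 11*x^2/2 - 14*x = x*(x/4 + 1/2)*(x - 4)*(x + 7)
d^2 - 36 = (d - 6)*(d + 6)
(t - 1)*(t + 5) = t^2 + 4*t - 5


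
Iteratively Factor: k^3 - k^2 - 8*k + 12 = (k + 3)*(k^2 - 4*k + 4) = (k - 2)*(k + 3)*(k - 2)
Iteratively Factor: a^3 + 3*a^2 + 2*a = (a)*(a^2 + 3*a + 2) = a*(a + 2)*(a + 1)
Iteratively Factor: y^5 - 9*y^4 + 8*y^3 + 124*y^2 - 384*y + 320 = (y + 4)*(y^4 - 13*y^3 + 60*y^2 - 116*y + 80) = (y - 4)*(y + 4)*(y^3 - 9*y^2 + 24*y - 20) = (y - 4)*(y - 2)*(y + 4)*(y^2 - 7*y + 10) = (y - 4)*(y - 2)^2*(y + 4)*(y - 5)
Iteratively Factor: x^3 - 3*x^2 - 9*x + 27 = (x - 3)*(x^2 - 9) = (x - 3)*(x + 3)*(x - 3)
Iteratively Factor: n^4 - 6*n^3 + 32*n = (n - 4)*(n^3 - 2*n^2 - 8*n) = (n - 4)*(n + 2)*(n^2 - 4*n) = (n - 4)^2*(n + 2)*(n)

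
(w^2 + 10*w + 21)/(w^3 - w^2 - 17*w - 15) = (w + 7)/(w^2 - 4*w - 5)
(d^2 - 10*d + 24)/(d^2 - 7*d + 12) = (d - 6)/(d - 3)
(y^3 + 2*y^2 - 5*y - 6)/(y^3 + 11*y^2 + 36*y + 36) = (y^2 - y - 2)/(y^2 + 8*y + 12)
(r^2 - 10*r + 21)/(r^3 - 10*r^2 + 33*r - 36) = (r - 7)/(r^2 - 7*r + 12)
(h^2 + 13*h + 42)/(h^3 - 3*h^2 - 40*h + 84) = (h + 7)/(h^2 - 9*h + 14)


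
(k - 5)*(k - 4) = k^2 - 9*k + 20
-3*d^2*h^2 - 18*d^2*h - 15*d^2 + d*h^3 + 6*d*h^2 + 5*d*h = (-3*d + h)*(h + 5)*(d*h + d)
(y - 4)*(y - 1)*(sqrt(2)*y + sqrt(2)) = sqrt(2)*y^3 - 4*sqrt(2)*y^2 - sqrt(2)*y + 4*sqrt(2)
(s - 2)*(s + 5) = s^2 + 3*s - 10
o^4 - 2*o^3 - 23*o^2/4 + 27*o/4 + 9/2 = (o - 3)*(o - 3/2)*(o + 1/2)*(o + 2)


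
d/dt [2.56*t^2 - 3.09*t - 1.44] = 5.12*t - 3.09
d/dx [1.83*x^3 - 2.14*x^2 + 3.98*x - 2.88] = 5.49*x^2 - 4.28*x + 3.98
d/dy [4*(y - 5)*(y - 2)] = 8*y - 28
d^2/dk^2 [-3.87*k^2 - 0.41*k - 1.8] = -7.74000000000000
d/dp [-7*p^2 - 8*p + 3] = -14*p - 8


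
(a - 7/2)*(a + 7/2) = a^2 - 49/4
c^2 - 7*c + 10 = (c - 5)*(c - 2)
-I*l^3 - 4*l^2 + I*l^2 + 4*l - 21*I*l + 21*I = (l - 7*I)*(l + 3*I)*(-I*l + I)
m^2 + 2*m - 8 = (m - 2)*(m + 4)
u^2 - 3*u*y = u*(u - 3*y)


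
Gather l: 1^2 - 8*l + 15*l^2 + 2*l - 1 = 15*l^2 - 6*l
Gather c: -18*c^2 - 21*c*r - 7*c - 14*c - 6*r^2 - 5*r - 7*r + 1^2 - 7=-18*c^2 + c*(-21*r - 21) - 6*r^2 - 12*r - 6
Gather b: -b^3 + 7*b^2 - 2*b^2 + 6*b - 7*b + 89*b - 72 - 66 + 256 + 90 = -b^3 + 5*b^2 + 88*b + 208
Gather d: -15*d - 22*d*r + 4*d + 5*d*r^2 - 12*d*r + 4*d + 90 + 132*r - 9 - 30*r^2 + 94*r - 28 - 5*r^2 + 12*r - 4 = d*(5*r^2 - 34*r - 7) - 35*r^2 + 238*r + 49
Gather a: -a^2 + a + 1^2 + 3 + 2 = -a^2 + a + 6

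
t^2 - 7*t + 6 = (t - 6)*(t - 1)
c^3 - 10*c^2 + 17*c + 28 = (c - 7)*(c - 4)*(c + 1)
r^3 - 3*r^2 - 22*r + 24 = (r - 6)*(r - 1)*(r + 4)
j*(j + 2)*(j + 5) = j^3 + 7*j^2 + 10*j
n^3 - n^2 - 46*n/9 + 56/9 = (n - 2)*(n - 4/3)*(n + 7/3)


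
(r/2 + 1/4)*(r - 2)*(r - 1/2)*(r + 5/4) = r^4/2 - 3*r^3/8 - 11*r^2/8 + 3*r/32 + 5/16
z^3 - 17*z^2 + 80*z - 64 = (z - 8)^2*(z - 1)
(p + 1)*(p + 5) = p^2 + 6*p + 5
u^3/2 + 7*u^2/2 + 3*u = u*(u/2 + 1/2)*(u + 6)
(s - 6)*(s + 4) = s^2 - 2*s - 24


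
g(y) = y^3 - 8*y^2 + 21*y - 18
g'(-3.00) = 96.00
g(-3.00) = -180.00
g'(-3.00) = 96.00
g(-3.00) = -180.00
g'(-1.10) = 42.23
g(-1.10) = -52.11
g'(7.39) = 66.60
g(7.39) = 103.88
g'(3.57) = 2.11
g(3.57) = 0.51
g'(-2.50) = 79.75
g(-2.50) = -136.12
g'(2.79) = -0.29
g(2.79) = 0.03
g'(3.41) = 1.32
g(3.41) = 0.24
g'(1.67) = 2.65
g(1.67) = -0.58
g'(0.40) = 15.08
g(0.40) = -10.82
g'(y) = 3*y^2 - 16*y + 21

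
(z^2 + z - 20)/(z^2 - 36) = (z^2 + z - 20)/(z^2 - 36)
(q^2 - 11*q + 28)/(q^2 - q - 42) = (q - 4)/(q + 6)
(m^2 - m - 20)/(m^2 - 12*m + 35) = (m + 4)/(m - 7)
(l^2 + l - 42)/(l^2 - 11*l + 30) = (l + 7)/(l - 5)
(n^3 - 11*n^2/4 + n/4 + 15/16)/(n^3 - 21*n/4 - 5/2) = (n - 3/4)/(n + 2)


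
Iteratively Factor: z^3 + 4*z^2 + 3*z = (z + 3)*(z^2 + z) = (z + 1)*(z + 3)*(z)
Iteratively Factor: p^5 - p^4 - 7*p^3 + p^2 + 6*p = (p + 2)*(p^4 - 3*p^3 - p^2 + 3*p) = (p - 1)*(p + 2)*(p^3 - 2*p^2 - 3*p) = (p - 1)*(p + 1)*(p + 2)*(p^2 - 3*p) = p*(p - 1)*(p + 1)*(p + 2)*(p - 3)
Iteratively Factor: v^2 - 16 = (v - 4)*(v + 4)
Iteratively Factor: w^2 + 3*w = (w + 3)*(w)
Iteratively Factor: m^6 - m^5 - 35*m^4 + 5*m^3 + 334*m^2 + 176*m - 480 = (m - 4)*(m^5 + 3*m^4 - 23*m^3 - 87*m^2 - 14*m + 120) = (m - 5)*(m - 4)*(m^4 + 8*m^3 + 17*m^2 - 2*m - 24) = (m - 5)*(m - 4)*(m - 1)*(m^3 + 9*m^2 + 26*m + 24) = (m - 5)*(m - 4)*(m - 1)*(m + 4)*(m^2 + 5*m + 6) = (m - 5)*(m - 4)*(m - 1)*(m + 3)*(m + 4)*(m + 2)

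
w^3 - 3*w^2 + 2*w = w*(w - 2)*(w - 1)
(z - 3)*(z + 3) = z^2 - 9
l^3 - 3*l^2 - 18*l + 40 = (l - 5)*(l - 2)*(l + 4)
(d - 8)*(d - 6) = d^2 - 14*d + 48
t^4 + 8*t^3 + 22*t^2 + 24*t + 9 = (t + 1)^2*(t + 3)^2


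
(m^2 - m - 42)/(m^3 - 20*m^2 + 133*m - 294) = (m + 6)/(m^2 - 13*m + 42)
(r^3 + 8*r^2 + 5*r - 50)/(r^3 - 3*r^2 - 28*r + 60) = (r + 5)/(r - 6)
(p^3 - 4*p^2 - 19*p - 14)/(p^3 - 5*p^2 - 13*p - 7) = (p + 2)/(p + 1)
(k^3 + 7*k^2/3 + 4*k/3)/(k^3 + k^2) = (k + 4/3)/k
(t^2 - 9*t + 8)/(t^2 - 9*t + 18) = (t^2 - 9*t + 8)/(t^2 - 9*t + 18)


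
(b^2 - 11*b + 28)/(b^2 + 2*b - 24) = (b - 7)/(b + 6)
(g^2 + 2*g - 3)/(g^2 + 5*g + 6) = (g - 1)/(g + 2)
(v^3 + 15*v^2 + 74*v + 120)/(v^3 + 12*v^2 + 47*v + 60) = (v + 6)/(v + 3)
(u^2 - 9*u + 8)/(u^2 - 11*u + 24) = (u - 1)/(u - 3)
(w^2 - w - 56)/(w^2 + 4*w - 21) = (w - 8)/(w - 3)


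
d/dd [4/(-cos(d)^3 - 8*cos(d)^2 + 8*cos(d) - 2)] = 4*(-3*cos(d)^2 - 16*cos(d) + 8)*sin(d)/(cos(d)^3 + 8*cos(d)^2 - 8*cos(d) + 2)^2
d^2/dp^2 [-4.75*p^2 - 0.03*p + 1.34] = -9.50000000000000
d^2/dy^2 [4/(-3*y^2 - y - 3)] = 8*(9*y^2 + 3*y - (6*y + 1)^2 + 9)/(3*y^2 + y + 3)^3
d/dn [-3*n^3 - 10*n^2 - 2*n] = -9*n^2 - 20*n - 2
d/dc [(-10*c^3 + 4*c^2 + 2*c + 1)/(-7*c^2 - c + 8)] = (70*c^4 + 20*c^3 - 230*c^2 + 78*c + 17)/(49*c^4 + 14*c^3 - 111*c^2 - 16*c + 64)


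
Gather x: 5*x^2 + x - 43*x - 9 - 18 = 5*x^2 - 42*x - 27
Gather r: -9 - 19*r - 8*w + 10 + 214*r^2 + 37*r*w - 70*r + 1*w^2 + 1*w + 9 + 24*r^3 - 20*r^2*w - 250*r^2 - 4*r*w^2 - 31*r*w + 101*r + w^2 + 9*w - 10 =24*r^3 + r^2*(-20*w - 36) + r*(-4*w^2 + 6*w + 12) + 2*w^2 + 2*w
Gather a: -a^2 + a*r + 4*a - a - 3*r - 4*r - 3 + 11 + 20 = -a^2 + a*(r + 3) - 7*r + 28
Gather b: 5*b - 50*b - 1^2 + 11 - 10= -45*b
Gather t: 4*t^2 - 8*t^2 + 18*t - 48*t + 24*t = -4*t^2 - 6*t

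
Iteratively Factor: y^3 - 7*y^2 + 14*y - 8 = (y - 2)*(y^2 - 5*y + 4) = (y - 4)*(y - 2)*(y - 1)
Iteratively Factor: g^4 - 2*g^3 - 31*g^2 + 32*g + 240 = (g - 5)*(g^3 + 3*g^2 - 16*g - 48) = (g - 5)*(g + 3)*(g^2 - 16) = (g - 5)*(g - 4)*(g + 3)*(g + 4)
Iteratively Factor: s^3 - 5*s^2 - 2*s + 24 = (s + 2)*(s^2 - 7*s + 12) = (s - 3)*(s + 2)*(s - 4)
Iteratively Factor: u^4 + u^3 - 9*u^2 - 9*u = (u - 3)*(u^3 + 4*u^2 + 3*u) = u*(u - 3)*(u^2 + 4*u + 3) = u*(u - 3)*(u + 1)*(u + 3)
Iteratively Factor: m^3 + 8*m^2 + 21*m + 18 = (m + 3)*(m^2 + 5*m + 6) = (m + 3)^2*(m + 2)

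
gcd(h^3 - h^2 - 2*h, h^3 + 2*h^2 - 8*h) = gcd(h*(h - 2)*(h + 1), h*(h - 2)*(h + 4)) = h^2 - 2*h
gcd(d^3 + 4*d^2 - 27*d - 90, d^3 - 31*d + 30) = d^2 + d - 30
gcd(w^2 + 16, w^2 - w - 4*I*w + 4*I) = w - 4*I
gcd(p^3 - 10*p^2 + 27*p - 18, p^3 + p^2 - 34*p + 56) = 1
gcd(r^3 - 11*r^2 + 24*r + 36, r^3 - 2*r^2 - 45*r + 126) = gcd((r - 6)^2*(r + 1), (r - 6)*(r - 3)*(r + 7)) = r - 6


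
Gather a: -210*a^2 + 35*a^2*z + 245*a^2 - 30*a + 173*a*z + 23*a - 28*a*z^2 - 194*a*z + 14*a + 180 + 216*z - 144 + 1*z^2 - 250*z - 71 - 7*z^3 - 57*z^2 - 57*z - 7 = a^2*(35*z + 35) + a*(-28*z^2 - 21*z + 7) - 7*z^3 - 56*z^2 - 91*z - 42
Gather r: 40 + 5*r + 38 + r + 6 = 6*r + 84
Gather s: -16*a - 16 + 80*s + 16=-16*a + 80*s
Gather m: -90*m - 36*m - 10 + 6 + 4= -126*m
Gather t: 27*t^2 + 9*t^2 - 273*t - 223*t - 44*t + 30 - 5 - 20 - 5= 36*t^2 - 540*t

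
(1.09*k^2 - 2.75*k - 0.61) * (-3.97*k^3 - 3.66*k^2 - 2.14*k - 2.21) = -4.3273*k^5 + 6.9281*k^4 + 10.1541*k^3 + 5.7087*k^2 + 7.3829*k + 1.3481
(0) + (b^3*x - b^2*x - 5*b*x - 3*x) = b^3*x - b^2*x - 5*b*x - 3*x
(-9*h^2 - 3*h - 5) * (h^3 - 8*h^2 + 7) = -9*h^5 + 69*h^4 + 19*h^3 - 23*h^2 - 21*h - 35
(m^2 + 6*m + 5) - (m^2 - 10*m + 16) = 16*m - 11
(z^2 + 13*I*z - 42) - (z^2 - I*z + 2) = 14*I*z - 44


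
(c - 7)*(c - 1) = c^2 - 8*c + 7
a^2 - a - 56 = (a - 8)*(a + 7)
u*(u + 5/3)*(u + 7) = u^3 + 26*u^2/3 + 35*u/3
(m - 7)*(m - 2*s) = m^2 - 2*m*s - 7*m + 14*s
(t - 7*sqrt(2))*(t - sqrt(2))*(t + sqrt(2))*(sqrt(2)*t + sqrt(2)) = sqrt(2)*t^4 - 14*t^3 + sqrt(2)*t^3 - 14*t^2 - 2*sqrt(2)*t^2 - 2*sqrt(2)*t + 28*t + 28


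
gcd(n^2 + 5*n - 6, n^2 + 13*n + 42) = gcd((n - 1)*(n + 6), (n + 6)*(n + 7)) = n + 6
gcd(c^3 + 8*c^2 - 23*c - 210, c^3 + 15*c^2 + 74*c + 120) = c + 6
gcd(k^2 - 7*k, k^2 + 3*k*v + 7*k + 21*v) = 1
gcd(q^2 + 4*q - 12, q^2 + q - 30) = q + 6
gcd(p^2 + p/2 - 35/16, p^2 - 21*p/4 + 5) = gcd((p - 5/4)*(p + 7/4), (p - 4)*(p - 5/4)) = p - 5/4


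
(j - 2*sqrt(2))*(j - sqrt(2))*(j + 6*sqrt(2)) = j^3 + 3*sqrt(2)*j^2 - 32*j + 24*sqrt(2)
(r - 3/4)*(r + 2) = r^2 + 5*r/4 - 3/2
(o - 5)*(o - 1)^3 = o^4 - 8*o^3 + 18*o^2 - 16*o + 5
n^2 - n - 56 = (n - 8)*(n + 7)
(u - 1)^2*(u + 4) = u^3 + 2*u^2 - 7*u + 4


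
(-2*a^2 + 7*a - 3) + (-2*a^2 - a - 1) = -4*a^2 + 6*a - 4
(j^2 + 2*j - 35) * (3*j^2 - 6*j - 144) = 3*j^4 - 261*j^2 - 78*j + 5040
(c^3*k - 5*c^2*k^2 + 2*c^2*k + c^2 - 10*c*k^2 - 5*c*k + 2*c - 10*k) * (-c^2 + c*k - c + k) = -c^5*k + 6*c^4*k^2 - 3*c^4*k - c^4 - 5*c^3*k^3 + 18*c^3*k^2 + 4*c^3*k - 3*c^3 - 15*c^2*k^3 + 7*c^2*k^2 + 18*c^2*k - 2*c^2 - 10*c*k^3 - 15*c*k^2 + 12*c*k - 10*k^2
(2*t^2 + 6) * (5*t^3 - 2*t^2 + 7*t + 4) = 10*t^5 - 4*t^4 + 44*t^3 - 4*t^2 + 42*t + 24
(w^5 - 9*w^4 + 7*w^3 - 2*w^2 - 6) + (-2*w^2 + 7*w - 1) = w^5 - 9*w^4 + 7*w^3 - 4*w^2 + 7*w - 7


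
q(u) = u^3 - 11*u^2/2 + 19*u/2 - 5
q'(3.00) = 3.50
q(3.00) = 1.00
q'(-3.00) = 69.50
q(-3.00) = -110.00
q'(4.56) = 21.72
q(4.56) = 18.77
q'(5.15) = 32.42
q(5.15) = 34.64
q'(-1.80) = 39.02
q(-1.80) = -45.75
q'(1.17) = 0.74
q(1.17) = 0.19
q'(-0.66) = 18.07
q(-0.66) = -13.95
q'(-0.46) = 15.19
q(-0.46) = -10.63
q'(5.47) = 39.09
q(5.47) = 46.07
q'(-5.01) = 139.91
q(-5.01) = -316.40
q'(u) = 3*u^2 - 11*u + 19/2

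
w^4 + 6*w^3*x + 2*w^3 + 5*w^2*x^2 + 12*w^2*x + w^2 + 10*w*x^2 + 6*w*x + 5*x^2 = (w + 1)^2*(w + x)*(w + 5*x)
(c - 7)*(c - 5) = c^2 - 12*c + 35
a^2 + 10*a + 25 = (a + 5)^2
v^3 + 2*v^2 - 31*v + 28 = (v - 4)*(v - 1)*(v + 7)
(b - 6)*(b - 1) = b^2 - 7*b + 6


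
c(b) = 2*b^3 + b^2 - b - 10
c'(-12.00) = 839.00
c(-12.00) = -3310.00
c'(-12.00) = 839.00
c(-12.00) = -3310.00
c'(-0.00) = -1.00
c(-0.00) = -10.00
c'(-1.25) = 5.88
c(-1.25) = -11.09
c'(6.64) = 276.82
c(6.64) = 612.96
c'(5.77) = 210.30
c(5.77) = 401.72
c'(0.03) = -0.93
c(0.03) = -10.03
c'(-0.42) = -0.78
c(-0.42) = -9.55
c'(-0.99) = 2.90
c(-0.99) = -9.97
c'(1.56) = 16.72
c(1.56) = -1.53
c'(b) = 6*b^2 + 2*b - 1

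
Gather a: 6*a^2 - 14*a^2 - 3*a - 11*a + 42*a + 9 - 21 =-8*a^2 + 28*a - 12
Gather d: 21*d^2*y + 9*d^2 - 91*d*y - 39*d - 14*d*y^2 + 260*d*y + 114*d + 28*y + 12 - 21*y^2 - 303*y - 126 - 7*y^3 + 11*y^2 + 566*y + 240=d^2*(21*y + 9) + d*(-14*y^2 + 169*y + 75) - 7*y^3 - 10*y^2 + 291*y + 126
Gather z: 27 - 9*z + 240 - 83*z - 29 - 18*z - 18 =220 - 110*z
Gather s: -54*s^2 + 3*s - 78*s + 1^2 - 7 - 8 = -54*s^2 - 75*s - 14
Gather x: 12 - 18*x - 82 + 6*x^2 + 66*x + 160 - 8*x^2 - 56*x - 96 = -2*x^2 - 8*x - 6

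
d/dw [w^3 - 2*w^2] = w*(3*w - 4)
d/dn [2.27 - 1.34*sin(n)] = -1.34*cos(n)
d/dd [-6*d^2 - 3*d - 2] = -12*d - 3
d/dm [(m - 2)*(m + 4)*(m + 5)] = 3*m^2 + 14*m + 2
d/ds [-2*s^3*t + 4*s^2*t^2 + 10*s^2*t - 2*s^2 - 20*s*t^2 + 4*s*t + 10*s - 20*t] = -6*s^2*t + 8*s*t^2 + 20*s*t - 4*s - 20*t^2 + 4*t + 10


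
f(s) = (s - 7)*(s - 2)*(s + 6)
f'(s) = (s - 7)*(s - 2) + (s - 7)*(s + 6) + (s - 2)*(s + 6)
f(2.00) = 0.00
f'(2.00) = -40.00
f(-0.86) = 115.55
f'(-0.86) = -32.62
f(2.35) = -13.59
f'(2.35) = -37.53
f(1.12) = 36.84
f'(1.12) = -42.96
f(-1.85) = 141.40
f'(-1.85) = -18.63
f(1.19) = 33.84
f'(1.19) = -42.89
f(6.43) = -31.39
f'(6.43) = 45.45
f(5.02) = -65.90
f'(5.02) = 5.48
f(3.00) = -36.00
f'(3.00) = -31.00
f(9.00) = 210.00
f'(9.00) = 149.00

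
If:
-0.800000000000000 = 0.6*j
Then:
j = -1.33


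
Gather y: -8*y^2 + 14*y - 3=-8*y^2 + 14*y - 3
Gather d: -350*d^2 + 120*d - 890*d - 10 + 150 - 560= -350*d^2 - 770*d - 420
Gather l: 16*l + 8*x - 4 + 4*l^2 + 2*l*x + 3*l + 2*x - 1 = 4*l^2 + l*(2*x + 19) + 10*x - 5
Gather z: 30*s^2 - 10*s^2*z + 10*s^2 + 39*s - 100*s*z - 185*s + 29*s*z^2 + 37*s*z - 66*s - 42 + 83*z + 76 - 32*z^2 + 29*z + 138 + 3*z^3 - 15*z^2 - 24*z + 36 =40*s^2 - 212*s + 3*z^3 + z^2*(29*s - 47) + z*(-10*s^2 - 63*s + 88) + 208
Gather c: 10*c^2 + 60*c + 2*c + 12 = 10*c^2 + 62*c + 12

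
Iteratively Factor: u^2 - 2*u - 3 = (u - 3)*(u + 1)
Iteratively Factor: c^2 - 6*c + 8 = (c - 4)*(c - 2)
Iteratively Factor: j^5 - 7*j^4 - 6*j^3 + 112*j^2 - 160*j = (j - 5)*(j^4 - 2*j^3 - 16*j^2 + 32*j) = j*(j - 5)*(j^3 - 2*j^2 - 16*j + 32) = j*(j - 5)*(j - 4)*(j^2 + 2*j - 8) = j*(j - 5)*(j - 4)*(j - 2)*(j + 4)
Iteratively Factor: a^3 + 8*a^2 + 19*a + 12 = (a + 4)*(a^2 + 4*a + 3) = (a + 1)*(a + 4)*(a + 3)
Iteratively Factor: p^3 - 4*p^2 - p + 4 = (p - 4)*(p^2 - 1) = (p - 4)*(p + 1)*(p - 1)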